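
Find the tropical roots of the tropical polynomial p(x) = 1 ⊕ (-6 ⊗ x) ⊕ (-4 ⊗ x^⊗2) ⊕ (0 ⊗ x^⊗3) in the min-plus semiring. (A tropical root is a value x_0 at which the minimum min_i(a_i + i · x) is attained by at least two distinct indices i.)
Roots: {-4, -2, 7}

Each tropical root is a break point of the lower envelope of the lines y = a_i + i · x (there are 4 lines, with slopes 0, 1, ..., 3). Only the lines that attain the minimum somewhere contribute to roots; other lines are dominated. Here the surviving (envelope) indices are i = 3, i = 2, i = 1, i = 0.
Intersections between consecutive envelope lines give the roots: for adjacent envelope indices i < j the intersection is x = (a_i − a_j) / (j − i). Reading off the sorted break points: {-4, -2, 7}.
Verification: at each break x_0, at least two indices attain the minimum of min_i(a_i + i · x_0).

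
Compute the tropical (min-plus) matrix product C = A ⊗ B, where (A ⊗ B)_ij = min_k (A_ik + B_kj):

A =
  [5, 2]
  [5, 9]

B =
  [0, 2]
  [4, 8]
A ⊗ B =
  [5, 7]
  [5, 7]

Apply the min-plus product entry-by-entry:
  C[0][0] = min over k of (A[0][0] + B[0][0] = 5 + 0 = 5, A[0][1] + B[1][0] = 2 + 4 = 6) = 5 (attained at k = 0)
  C[0][1] = min over k of (A[0][0] + B[0][1] = 5 + 2 = 7, A[0][1] + B[1][1] = 2 + 8 = 10) = 7 (attained at k = 0)
  C[1][0] = min over k of (A[1][0] + B[0][0] = 5 + 0 = 5, A[1][1] + B[1][0] = 9 + 4 = 13) = 5 (attained at k = 0)
  C[1][1] = min over k of (A[1][0] + B[0][1] = 5 + 2 = 7, A[1][1] + B[1][1] = 9 + 8 = 17) = 7 (attained at k = 0)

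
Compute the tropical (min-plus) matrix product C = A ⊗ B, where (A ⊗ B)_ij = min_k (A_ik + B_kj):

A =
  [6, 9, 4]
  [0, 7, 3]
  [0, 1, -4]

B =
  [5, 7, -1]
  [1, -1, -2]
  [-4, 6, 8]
A ⊗ B =
  [0, 8, 5]
  [-1, 6, -1]
  [-8, 0, -1]

Apply the min-plus product entry-by-entry:
  C[0][0] = min over k of (A[0][0] + B[0][0] = 6 + 5 = 11, A[0][1] + B[1][0] = 9 + 1 = 10, A[0][2] + B[2][0] = 4 + -4 = 0) = 0 (attained at k = 2)
  C[0][1] = min over k of (A[0][0] + B[0][1] = 6 + 7 = 13, A[0][1] + B[1][1] = 9 + -1 = 8, A[0][2] + B[2][1] = 4 + 6 = 10) = 8 (attained at k = 1)
  C[0][2] = min over k of (A[0][0] + B[0][2] = 6 + -1 = 5, A[0][1] + B[1][2] = 9 + -2 = 7, A[0][2] + B[2][2] = 4 + 8 = 12) = 5 (attained at k = 0)
  C[1][0] = min over k of (A[1][0] + B[0][0] = 0 + 5 = 5, A[1][1] + B[1][0] = 7 + 1 = 8, A[1][2] + B[2][0] = 3 + -4 = -1) = -1 (attained at k = 2)
  C[1][1] = min over k of (A[1][0] + B[0][1] = 0 + 7 = 7, A[1][1] + B[1][1] = 7 + -1 = 6, A[1][2] + B[2][1] = 3 + 6 = 9) = 6 (attained at k = 1)
  C[1][2] = min over k of (A[1][0] + B[0][2] = 0 + -1 = -1, A[1][1] + B[1][2] = 7 + -2 = 5, A[1][2] + B[2][2] = 3 + 8 = 11) = -1 (attained at k = 0)
  C[2][0] = min over k of (A[2][0] + B[0][0] = 0 + 5 = 5, A[2][1] + B[1][0] = 1 + 1 = 2, A[2][2] + B[2][0] = -4 + -4 = -8) = -8 (attained at k = 2)
  C[2][1] = min over k of (A[2][0] + B[0][1] = 0 + 7 = 7, A[2][1] + B[1][1] = 1 + -1 = 0, A[2][2] + B[2][1] = -4 + 6 = 2) = 0 (attained at k = 1)
  C[2][2] = min over k of (A[2][0] + B[0][2] = 0 + -1 = -1, A[2][1] + B[1][2] = 1 + -2 = -1, A[2][2] + B[2][2] = -4 + 8 = 4) = -1 (attained at k = 0)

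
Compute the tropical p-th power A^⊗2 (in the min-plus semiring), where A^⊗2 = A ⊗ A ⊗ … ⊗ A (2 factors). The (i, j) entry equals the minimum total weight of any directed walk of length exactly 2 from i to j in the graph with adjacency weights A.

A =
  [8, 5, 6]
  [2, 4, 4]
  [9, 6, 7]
A^⊗2 =
  [7, 9, 9]
  [6, 7, 8]
  [8, 10, 10]

Each entry (A^⊗2)_ij equals the minimum over all length-2 walks i = v_0 → v_1 → … → v_2 = j of Σ_t A[v_t][v_{t+1}]. For example, for (i, j) = (0, 2) we minimise over 3 possible intermediate vertex sequences; the minimum is 9, attained along the walk 0 → 1 → 2.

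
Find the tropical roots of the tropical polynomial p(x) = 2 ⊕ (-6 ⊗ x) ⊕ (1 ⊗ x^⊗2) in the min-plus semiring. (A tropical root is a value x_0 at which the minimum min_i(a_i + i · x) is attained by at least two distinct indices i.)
Roots: {-7, 8}

Each tropical root is a break point of the lower envelope of the lines y = a_i + i · x (there are 3 lines, with slopes 0, 1, ..., 2). Only the lines that attain the minimum somewhere contribute to roots; other lines are dominated. Here the surviving (envelope) indices are i = 2, i = 1, i = 0.
Intersections between consecutive envelope lines give the roots: for adjacent envelope indices i < j the intersection is x = (a_i − a_j) / (j − i). Reading off the sorted break points: {-7, 8}.
Verification: at each break x_0, at least two indices attain the minimum of min_i(a_i + i · x_0).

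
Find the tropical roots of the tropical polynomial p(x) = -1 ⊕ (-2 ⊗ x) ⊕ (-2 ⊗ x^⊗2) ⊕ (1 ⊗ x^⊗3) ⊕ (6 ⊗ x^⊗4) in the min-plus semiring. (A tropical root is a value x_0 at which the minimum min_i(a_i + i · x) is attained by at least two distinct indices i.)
Roots: {-5, -3, 0, 1}

Each tropical root is a break point of the lower envelope of the lines y = a_i + i · x (there are 5 lines, with slopes 0, 1, ..., 4). Only the lines that attain the minimum somewhere contribute to roots; other lines are dominated. Here the surviving (envelope) indices are i = 4, i = 3, i = 2, i = 1, i = 0.
Intersections between consecutive envelope lines give the roots: for adjacent envelope indices i < j the intersection is x = (a_i − a_j) / (j − i). Reading off the sorted break points: {-5, -3, 0, 1}.
Verification: at each break x_0, at least two indices attain the minimum of min_i(a_i + i · x_0).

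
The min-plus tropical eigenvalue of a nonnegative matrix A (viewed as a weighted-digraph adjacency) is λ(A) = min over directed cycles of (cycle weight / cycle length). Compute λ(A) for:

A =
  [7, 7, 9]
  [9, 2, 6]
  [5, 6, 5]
λ(A) = 2

Enumerate directed cycles and compute their means (weight / length). Sample:
  cycle 0 → 0: weight = 7, length = 1, mean = 7/1 ≈ 7.000
  cycle 1 → 1: weight = 2, length = 1, mean = 2/1 ≈ 2.000
  cycle 2 → 2: weight = 5, length = 1, mean = 5/1 ≈ 5.000
  cycle 0 → 1 → 0: weight = 16, length = 2, mean = 16/2 ≈ 8.000
  cycle 0 → 2 → 0: weight = 14, length = 2, mean = 14/2 ≈ 7.000
  cycle 1 → 0 → 1: weight = 16, length = 2, mean = 16/2 ≈ 8.000
Minimum mean = 2.000, attained e.g. along the cycle 1 → 1 with weight 2 and length 1. So λ(A) = 2/1 = 2.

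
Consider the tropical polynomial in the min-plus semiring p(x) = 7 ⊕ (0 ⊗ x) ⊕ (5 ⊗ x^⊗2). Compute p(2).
p(2) = 2

A tropical monomial a ⊗ x^⊗i evaluates to a + i · x. Evaluating each term at x = 2:
  Term 0 contributes 7 + 0 · 2 = 7
  Term 1 contributes 0 + 1 · 2 = 2
  Term 2 contributes 5 + 2 · 2 = 9
p(2) = ⊕ of these = min[7, 2, 9] = 2.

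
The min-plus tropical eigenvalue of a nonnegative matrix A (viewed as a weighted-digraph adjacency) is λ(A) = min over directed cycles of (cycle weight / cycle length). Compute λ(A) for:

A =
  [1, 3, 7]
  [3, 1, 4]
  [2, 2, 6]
λ(A) = 1

Enumerate directed cycles and compute their means (weight / length). Sample:
  cycle 0 → 0: weight = 1, length = 1, mean = 1/1 ≈ 1.000
  cycle 1 → 1: weight = 1, length = 1, mean = 1/1 ≈ 1.000
  cycle 2 → 2: weight = 6, length = 1, mean = 6/1 ≈ 6.000
  cycle 0 → 1 → 0: weight = 6, length = 2, mean = 6/2 ≈ 3.000
  cycle 0 → 2 → 0: weight = 9, length = 2, mean = 9/2 ≈ 4.500
  cycle 1 → 0 → 1: weight = 6, length = 2, mean = 6/2 ≈ 3.000
Minimum mean = 1.000, attained e.g. along the cycle 0 → 0 with weight 1 and length 1. So λ(A) = 1/1 = 1.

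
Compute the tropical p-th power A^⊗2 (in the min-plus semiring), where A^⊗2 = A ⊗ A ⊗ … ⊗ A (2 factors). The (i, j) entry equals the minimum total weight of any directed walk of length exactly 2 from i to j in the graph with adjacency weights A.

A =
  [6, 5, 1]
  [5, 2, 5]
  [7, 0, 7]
A^⊗2 =
  [8, 1, 7]
  [7, 4, 6]
  [5, 2, 5]

Each entry (A^⊗2)_ij equals the minimum over all length-2 walks i = v_0 → v_1 → … → v_2 = j of Σ_t A[v_t][v_{t+1}]. For example, for (i, j) = (0, 2) we minimise over 3 possible intermediate vertex sequences; the minimum is 7, attained along the walk 0 → 0 → 2.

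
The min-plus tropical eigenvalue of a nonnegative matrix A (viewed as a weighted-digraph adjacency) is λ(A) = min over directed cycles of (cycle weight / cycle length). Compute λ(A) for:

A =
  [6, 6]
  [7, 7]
λ(A) = 6

Enumerate directed cycles and compute their means (weight / length). Sample:
  cycle 0 → 0: weight = 6, length = 1, mean = 6/1 ≈ 6.000
  cycle 1 → 1: weight = 7, length = 1, mean = 7/1 ≈ 7.000
  cycle 0 → 1 → 0: weight = 13, length = 2, mean = 13/2 ≈ 6.500
  cycle 1 → 0 → 1: weight = 13, length = 2, mean = 13/2 ≈ 6.500
Minimum mean = 6.000, attained e.g. along the cycle 0 → 0 with weight 6 and length 1. So λ(A) = 6/1 = 6.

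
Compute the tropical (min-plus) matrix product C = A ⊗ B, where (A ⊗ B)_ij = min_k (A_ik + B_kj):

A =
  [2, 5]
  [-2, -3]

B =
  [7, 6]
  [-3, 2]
A ⊗ B =
  [2, 7]
  [-6, -1]

Apply the min-plus product entry-by-entry:
  C[0][0] = min over k of (A[0][0] + B[0][0] = 2 + 7 = 9, A[0][1] + B[1][0] = 5 + -3 = 2) = 2 (attained at k = 1)
  C[0][1] = min over k of (A[0][0] + B[0][1] = 2 + 6 = 8, A[0][1] + B[1][1] = 5 + 2 = 7) = 7 (attained at k = 1)
  C[1][0] = min over k of (A[1][0] + B[0][0] = -2 + 7 = 5, A[1][1] + B[1][0] = -3 + -3 = -6) = -6 (attained at k = 1)
  C[1][1] = min over k of (A[1][0] + B[0][1] = -2 + 6 = 4, A[1][1] + B[1][1] = -3 + 2 = -1) = -1 (attained at k = 1)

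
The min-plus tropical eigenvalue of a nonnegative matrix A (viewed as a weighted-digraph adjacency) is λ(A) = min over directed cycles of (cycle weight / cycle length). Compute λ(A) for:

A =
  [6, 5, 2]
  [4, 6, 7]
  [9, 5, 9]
λ(A) = 11/3

Enumerate directed cycles and compute their means (weight / length). Sample:
  cycle 0 → 0: weight = 6, length = 1, mean = 6/1 ≈ 6.000
  cycle 1 → 1: weight = 6, length = 1, mean = 6/1 ≈ 6.000
  cycle 2 → 2: weight = 9, length = 1, mean = 9/1 ≈ 9.000
  cycle 0 → 1 → 0: weight = 9, length = 2, mean = 9/2 ≈ 4.500
  cycle 0 → 2 → 0: weight = 11, length = 2, mean = 11/2 ≈ 5.500
  cycle 1 → 0 → 1: weight = 9, length = 2, mean = 9/2 ≈ 4.500
Minimum mean = 3.667, attained e.g. along the cycle 0 → 2 → 1 → 0 with weight 11 and length 3. So λ(A) = 11/3 = 11/3.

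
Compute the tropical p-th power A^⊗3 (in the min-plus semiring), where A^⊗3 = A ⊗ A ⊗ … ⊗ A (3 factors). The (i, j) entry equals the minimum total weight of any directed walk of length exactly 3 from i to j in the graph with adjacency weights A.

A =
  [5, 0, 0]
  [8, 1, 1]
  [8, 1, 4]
A^⊗3 =
  [9, 2, 2]
  [10, 3, 3]
  [10, 3, 3]

Each entry (A^⊗3)_ij equals the minimum over all length-3 walks i = v_0 → v_1 → … → v_3 = j of Σ_t A[v_t][v_{t+1}]. For example, for (i, j) = (0, 2) we minimise over 9 possible intermediate vertex sequences; the minimum is 2, attained along the walk 0 → 1 → 1 → 2.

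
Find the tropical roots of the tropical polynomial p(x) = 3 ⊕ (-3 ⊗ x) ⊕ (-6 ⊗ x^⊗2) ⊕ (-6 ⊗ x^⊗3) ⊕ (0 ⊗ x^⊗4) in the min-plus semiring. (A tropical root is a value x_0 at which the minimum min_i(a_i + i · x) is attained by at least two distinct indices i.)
Roots: {-6, 0, 3, 6}

Each tropical root is a break point of the lower envelope of the lines y = a_i + i · x (there are 5 lines, with slopes 0, 1, ..., 4). Only the lines that attain the minimum somewhere contribute to roots; other lines are dominated. Here the surviving (envelope) indices are i = 4, i = 3, i = 2, i = 1, i = 0.
Intersections between consecutive envelope lines give the roots: for adjacent envelope indices i < j the intersection is x = (a_i − a_j) / (j − i). Reading off the sorted break points: {-6, 0, 3, 6}.
Verification: at each break x_0, at least two indices attain the minimum of min_i(a_i + i · x_0).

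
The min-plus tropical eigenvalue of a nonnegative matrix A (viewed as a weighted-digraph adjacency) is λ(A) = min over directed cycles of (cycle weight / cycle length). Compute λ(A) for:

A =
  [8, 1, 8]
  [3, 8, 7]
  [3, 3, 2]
λ(A) = 2

Enumerate directed cycles and compute their means (weight / length). Sample:
  cycle 0 → 0: weight = 8, length = 1, mean = 8/1 ≈ 8.000
  cycle 1 → 1: weight = 8, length = 1, mean = 8/1 ≈ 8.000
  cycle 2 → 2: weight = 2, length = 1, mean = 2/1 ≈ 2.000
  cycle 0 → 1 → 0: weight = 4, length = 2, mean = 4/2 ≈ 2.000
  cycle 0 → 2 → 0: weight = 11, length = 2, mean = 11/2 ≈ 5.500
  cycle 1 → 0 → 1: weight = 4, length = 2, mean = 4/2 ≈ 2.000
Minimum mean = 2.000, attained e.g. along the cycle 2 → 2 with weight 2 and length 1. So λ(A) = 2/1 = 2.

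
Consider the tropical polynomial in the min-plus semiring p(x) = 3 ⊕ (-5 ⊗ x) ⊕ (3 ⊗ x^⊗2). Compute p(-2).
p(-2) = -7

A tropical monomial a ⊗ x^⊗i evaluates to a + i · x. Evaluating each term at x = -2:
  Term 0 contributes 3 + 0 · -2 = 3
  Term 1 contributes -5 + 1 · -2 = -7
  Term 2 contributes 3 + 2 · -2 = -1
p(-2) = ⊕ of these = min[3, -7, -1] = -7.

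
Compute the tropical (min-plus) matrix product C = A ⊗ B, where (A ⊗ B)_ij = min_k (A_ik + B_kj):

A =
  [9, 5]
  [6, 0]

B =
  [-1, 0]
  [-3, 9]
A ⊗ B =
  [2, 9]
  [-3, 6]

Apply the min-plus product entry-by-entry:
  C[0][0] = min over k of (A[0][0] + B[0][0] = 9 + -1 = 8, A[0][1] + B[1][0] = 5 + -3 = 2) = 2 (attained at k = 1)
  C[0][1] = min over k of (A[0][0] + B[0][1] = 9 + 0 = 9, A[0][1] + B[1][1] = 5 + 9 = 14) = 9 (attained at k = 0)
  C[1][0] = min over k of (A[1][0] + B[0][0] = 6 + -1 = 5, A[1][1] + B[1][0] = 0 + -3 = -3) = -3 (attained at k = 1)
  C[1][1] = min over k of (A[1][0] + B[0][1] = 6 + 0 = 6, A[1][1] + B[1][1] = 0 + 9 = 9) = 6 (attained at k = 0)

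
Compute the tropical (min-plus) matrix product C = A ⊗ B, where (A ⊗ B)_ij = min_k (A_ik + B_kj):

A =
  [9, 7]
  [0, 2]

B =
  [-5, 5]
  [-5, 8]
A ⊗ B =
  [2, 14]
  [-5, 5]

Apply the min-plus product entry-by-entry:
  C[0][0] = min over k of (A[0][0] + B[0][0] = 9 + -5 = 4, A[0][1] + B[1][0] = 7 + -5 = 2) = 2 (attained at k = 1)
  C[0][1] = min over k of (A[0][0] + B[0][1] = 9 + 5 = 14, A[0][1] + B[1][1] = 7 + 8 = 15) = 14 (attained at k = 0)
  C[1][0] = min over k of (A[1][0] + B[0][0] = 0 + -5 = -5, A[1][1] + B[1][0] = 2 + -5 = -3) = -5 (attained at k = 0)
  C[1][1] = min over k of (A[1][0] + B[0][1] = 0 + 5 = 5, A[1][1] + B[1][1] = 2 + 8 = 10) = 5 (attained at k = 0)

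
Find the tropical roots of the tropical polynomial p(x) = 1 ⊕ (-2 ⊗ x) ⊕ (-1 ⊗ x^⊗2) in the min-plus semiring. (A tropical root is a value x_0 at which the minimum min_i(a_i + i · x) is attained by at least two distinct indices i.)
Roots: {-1, 3}

Each tropical root is a break point of the lower envelope of the lines y = a_i + i · x (there are 3 lines, with slopes 0, 1, ..., 2). Only the lines that attain the minimum somewhere contribute to roots; other lines are dominated. Here the surviving (envelope) indices are i = 2, i = 1, i = 0.
Intersections between consecutive envelope lines give the roots: for adjacent envelope indices i < j the intersection is x = (a_i − a_j) / (j − i). Reading off the sorted break points: {-1, 3}.
Verification: at each break x_0, at least two indices attain the minimum of min_i(a_i + i · x_0).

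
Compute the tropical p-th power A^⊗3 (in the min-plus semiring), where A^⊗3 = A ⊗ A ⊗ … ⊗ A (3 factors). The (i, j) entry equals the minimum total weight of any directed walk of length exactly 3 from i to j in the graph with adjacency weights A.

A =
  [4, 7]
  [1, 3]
A^⊗3 =
  [11, 13]
  [7, 9]

Each entry (A^⊗3)_ij equals the minimum over all length-3 walks i = v_0 → v_1 → … → v_3 = j of Σ_t A[v_t][v_{t+1}]. For example, for (i, j) = (0, 1) we minimise over 4 possible intermediate vertex sequences; the minimum is 13, attained along the walk 0 → 1 → 1 → 1.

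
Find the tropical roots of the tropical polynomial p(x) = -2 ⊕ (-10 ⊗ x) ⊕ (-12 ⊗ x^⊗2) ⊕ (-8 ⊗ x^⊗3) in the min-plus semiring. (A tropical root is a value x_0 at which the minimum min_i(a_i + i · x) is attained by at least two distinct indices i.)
Roots: {-4, 2, 8}

Each tropical root is a break point of the lower envelope of the lines y = a_i + i · x (there are 4 lines, with slopes 0, 1, ..., 3). Only the lines that attain the minimum somewhere contribute to roots; other lines are dominated. Here the surviving (envelope) indices are i = 3, i = 2, i = 1, i = 0.
Intersections between consecutive envelope lines give the roots: for adjacent envelope indices i < j the intersection is x = (a_i − a_j) / (j − i). Reading off the sorted break points: {-4, 2, 8}.
Verification: at each break x_0, at least two indices attain the minimum of min_i(a_i + i · x_0).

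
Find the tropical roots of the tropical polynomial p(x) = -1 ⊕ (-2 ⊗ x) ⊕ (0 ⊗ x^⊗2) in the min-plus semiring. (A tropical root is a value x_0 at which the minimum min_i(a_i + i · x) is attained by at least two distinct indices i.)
Roots: {-2, 1}

Each tropical root is a break point of the lower envelope of the lines y = a_i + i · x (there are 3 lines, with slopes 0, 1, ..., 2). Only the lines that attain the minimum somewhere contribute to roots; other lines are dominated. Here the surviving (envelope) indices are i = 2, i = 1, i = 0.
Intersections between consecutive envelope lines give the roots: for adjacent envelope indices i < j the intersection is x = (a_i − a_j) / (j − i). Reading off the sorted break points: {-2, 1}.
Verification: at each break x_0, at least two indices attain the minimum of min_i(a_i + i · x_0).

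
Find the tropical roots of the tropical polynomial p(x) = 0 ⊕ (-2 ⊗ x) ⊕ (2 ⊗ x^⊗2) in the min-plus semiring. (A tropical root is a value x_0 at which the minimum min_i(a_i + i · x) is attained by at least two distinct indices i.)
Roots: {-4, 2}

Each tropical root is a break point of the lower envelope of the lines y = a_i + i · x (there are 3 lines, with slopes 0, 1, ..., 2). Only the lines that attain the minimum somewhere contribute to roots; other lines are dominated. Here the surviving (envelope) indices are i = 2, i = 1, i = 0.
Intersections between consecutive envelope lines give the roots: for adjacent envelope indices i < j the intersection is x = (a_i − a_j) / (j − i). Reading off the sorted break points: {-4, 2}.
Verification: at each break x_0, at least two indices attain the minimum of min_i(a_i + i · x_0).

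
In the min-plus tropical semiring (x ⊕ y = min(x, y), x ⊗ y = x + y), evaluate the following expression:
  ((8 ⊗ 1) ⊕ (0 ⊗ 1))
((8 ⊗ 1) ⊕ (0 ⊗ 1)) = 1

Expand innermost to outermost. Recall ⊕ takes the minimum of its arguments and ⊗ takes their sum. Working out the expression ((8 ⊗ 1) ⊕ (0 ⊗ 1)) gives 1.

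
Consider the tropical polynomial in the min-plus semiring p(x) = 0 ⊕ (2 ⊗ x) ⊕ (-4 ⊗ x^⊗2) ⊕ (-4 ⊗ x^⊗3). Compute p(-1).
p(-1) = -7

A tropical monomial a ⊗ x^⊗i evaluates to a + i · x. Evaluating each term at x = -1:
  Term 0 contributes 0 + 0 · -1 = 0
  Term 1 contributes 2 + 1 · -1 = 1
  Term 2 contributes -4 + 2 · -1 = -6
  Term 3 contributes -4 + 3 · -1 = -7
p(-1) = ⊕ of these = min[0, 1, -6, -7] = -7.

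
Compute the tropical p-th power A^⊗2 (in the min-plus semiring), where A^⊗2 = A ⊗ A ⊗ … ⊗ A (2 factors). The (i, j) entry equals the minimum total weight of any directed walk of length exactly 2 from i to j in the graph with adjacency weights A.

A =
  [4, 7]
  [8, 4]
A^⊗2 =
  [8, 11]
  [12, 8]

Each entry (A^⊗2)_ij equals the minimum over all length-2 walks i = v_0 → v_1 → … → v_2 = j of Σ_t A[v_t][v_{t+1}]. For example, for (i, j) = (0, 1) we minimise over 2 possible intermediate vertex sequences; the minimum is 11, attained along the walk 0 → 0 → 1.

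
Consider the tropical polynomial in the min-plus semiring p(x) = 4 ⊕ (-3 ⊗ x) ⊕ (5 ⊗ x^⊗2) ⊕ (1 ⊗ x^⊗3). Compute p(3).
p(3) = 0

A tropical monomial a ⊗ x^⊗i evaluates to a + i · x. Evaluating each term at x = 3:
  Term 0 contributes 4 + 0 · 3 = 4
  Term 1 contributes -3 + 1 · 3 = 0
  Term 2 contributes 5 + 2 · 3 = 11
  Term 3 contributes 1 + 3 · 3 = 10
p(3) = ⊕ of these = min[4, 0, 11, 10] = 0.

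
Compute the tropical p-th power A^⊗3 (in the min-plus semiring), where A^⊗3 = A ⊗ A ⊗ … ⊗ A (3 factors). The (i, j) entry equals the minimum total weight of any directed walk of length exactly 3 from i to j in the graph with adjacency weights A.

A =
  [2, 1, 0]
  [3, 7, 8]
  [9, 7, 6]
A^⊗3 =
  [6, 5, 4]
  [7, 6, 5]
  [12, 11, 10]

Each entry (A^⊗3)_ij equals the minimum over all length-3 walks i = v_0 → v_1 → … → v_3 = j of Σ_t A[v_t][v_{t+1}]. For example, for (i, j) = (0, 2) we minimise over 9 possible intermediate vertex sequences; the minimum is 4, attained along the walk 0 → 0 → 0 → 2.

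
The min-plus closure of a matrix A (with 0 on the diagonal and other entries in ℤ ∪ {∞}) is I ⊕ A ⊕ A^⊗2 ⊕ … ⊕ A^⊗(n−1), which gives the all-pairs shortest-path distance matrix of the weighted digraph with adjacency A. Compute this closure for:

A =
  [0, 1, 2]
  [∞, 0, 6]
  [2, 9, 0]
Closure =
  [0, 1, 2]
  [8, 0, 6]
  [2, 3, 0]

This is the Floyd-Warshall all-pairs shortest-path computation. For each intermediate vertex k = 0, 1, …, 2, update dist[i][j] ← min(dist[i][j], dist[i][k] + dist[k][j]). The final matrix gives, for each (i, j), the minimum total weight of any directed path from i to j (possibly empty when i = j).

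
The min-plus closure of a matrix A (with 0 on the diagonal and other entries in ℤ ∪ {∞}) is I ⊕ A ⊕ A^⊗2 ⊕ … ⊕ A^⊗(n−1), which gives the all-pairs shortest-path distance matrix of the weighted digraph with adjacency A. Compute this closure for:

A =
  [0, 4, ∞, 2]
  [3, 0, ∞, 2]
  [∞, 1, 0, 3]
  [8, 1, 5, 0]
Closure =
  [0, 3, 7, 2]
  [3, 0, 7, 2]
  [4, 1, 0, 3]
  [4, 1, 5, 0]

This is the Floyd-Warshall all-pairs shortest-path computation. For each intermediate vertex k = 0, 1, …, 3, update dist[i][j] ← min(dist[i][j], dist[i][k] + dist[k][j]). The final matrix gives, for each (i, j), the minimum total weight of any directed path from i to j (possibly empty when i = j).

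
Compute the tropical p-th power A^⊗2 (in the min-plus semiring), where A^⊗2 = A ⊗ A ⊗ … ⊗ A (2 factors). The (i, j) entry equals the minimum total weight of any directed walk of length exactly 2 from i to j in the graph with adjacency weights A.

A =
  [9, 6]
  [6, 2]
A^⊗2 =
  [12, 8]
  [8, 4]

Each entry (A^⊗2)_ij equals the minimum over all length-2 walks i = v_0 → v_1 → … → v_2 = j of Σ_t A[v_t][v_{t+1}]. For example, for (i, j) = (0, 1) we minimise over 2 possible intermediate vertex sequences; the minimum is 8, attained along the walk 0 → 1 → 1.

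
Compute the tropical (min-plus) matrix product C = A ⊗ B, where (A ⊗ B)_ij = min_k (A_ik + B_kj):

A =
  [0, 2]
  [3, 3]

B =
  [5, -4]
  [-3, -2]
A ⊗ B =
  [-1, -4]
  [0, -1]

Apply the min-plus product entry-by-entry:
  C[0][0] = min over k of (A[0][0] + B[0][0] = 0 + 5 = 5, A[0][1] + B[1][0] = 2 + -3 = -1) = -1 (attained at k = 1)
  C[0][1] = min over k of (A[0][0] + B[0][1] = 0 + -4 = -4, A[0][1] + B[1][1] = 2 + -2 = 0) = -4 (attained at k = 0)
  C[1][0] = min over k of (A[1][0] + B[0][0] = 3 + 5 = 8, A[1][1] + B[1][0] = 3 + -3 = 0) = 0 (attained at k = 1)
  C[1][1] = min over k of (A[1][0] + B[0][1] = 3 + -4 = -1, A[1][1] + B[1][1] = 3 + -2 = 1) = -1 (attained at k = 0)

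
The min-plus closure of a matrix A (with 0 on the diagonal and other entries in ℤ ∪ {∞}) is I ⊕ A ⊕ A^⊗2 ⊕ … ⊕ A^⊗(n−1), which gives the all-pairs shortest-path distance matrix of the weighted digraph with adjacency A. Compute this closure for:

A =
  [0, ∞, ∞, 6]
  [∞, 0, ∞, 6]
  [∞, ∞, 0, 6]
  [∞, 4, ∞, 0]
Closure =
  [0, 10, ∞, 6]
  [∞, 0, ∞, 6]
  [∞, 10, 0, 6]
  [∞, 4, ∞, 0]

This is the Floyd-Warshall all-pairs shortest-path computation. For each intermediate vertex k = 0, 1, …, 3, update dist[i][j] ← min(dist[i][j], dist[i][k] + dist[k][j]). The final matrix gives, for each (i, j), the minimum total weight of any directed path from i to j (possibly empty when i = j).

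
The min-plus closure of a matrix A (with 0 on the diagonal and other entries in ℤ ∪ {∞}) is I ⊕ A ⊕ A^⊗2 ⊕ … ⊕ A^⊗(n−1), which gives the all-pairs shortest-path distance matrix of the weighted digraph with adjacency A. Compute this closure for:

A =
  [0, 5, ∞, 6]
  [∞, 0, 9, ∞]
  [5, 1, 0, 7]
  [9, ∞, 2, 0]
Closure =
  [0, 5, 8, 6]
  [14, 0, 9, 16]
  [5, 1, 0, 7]
  [7, 3, 2, 0]

This is the Floyd-Warshall all-pairs shortest-path computation. For each intermediate vertex k = 0, 1, …, 3, update dist[i][j] ← min(dist[i][j], dist[i][k] + dist[k][j]). The final matrix gives, for each (i, j), the minimum total weight of any directed path from i to j (possibly empty when i = j).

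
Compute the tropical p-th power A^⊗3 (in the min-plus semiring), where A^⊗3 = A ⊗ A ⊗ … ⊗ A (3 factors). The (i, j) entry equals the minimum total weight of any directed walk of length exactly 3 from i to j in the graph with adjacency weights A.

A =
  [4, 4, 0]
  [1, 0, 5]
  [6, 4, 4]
A^⊗3 =
  [5, 4, 5]
  [1, 0, 1]
  [5, 4, 5]

Each entry (A^⊗3)_ij equals the minimum over all length-3 walks i = v_0 → v_1 → … → v_3 = j of Σ_t A[v_t][v_{t+1}]. For example, for (i, j) = (0, 2) we minimise over 9 possible intermediate vertex sequences; the minimum is 5, attained along the walk 0 → 1 → 0 → 2.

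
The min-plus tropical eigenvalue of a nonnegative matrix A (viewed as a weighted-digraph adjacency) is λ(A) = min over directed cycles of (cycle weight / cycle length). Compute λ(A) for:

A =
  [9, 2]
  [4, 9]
λ(A) = 3

Enumerate directed cycles and compute their means (weight / length). Sample:
  cycle 0 → 0: weight = 9, length = 1, mean = 9/1 ≈ 9.000
  cycle 1 → 1: weight = 9, length = 1, mean = 9/1 ≈ 9.000
  cycle 0 → 1 → 0: weight = 6, length = 2, mean = 6/2 ≈ 3.000
  cycle 1 → 0 → 1: weight = 6, length = 2, mean = 6/2 ≈ 3.000
Minimum mean = 3.000, attained e.g. along the cycle 0 → 1 → 0 with weight 6 and length 2. So λ(A) = 6/2 = 3.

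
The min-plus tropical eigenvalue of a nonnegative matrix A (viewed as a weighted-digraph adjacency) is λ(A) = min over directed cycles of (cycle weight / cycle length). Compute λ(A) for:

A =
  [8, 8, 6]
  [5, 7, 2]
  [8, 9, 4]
λ(A) = 4

Enumerate directed cycles and compute their means (weight / length). Sample:
  cycle 0 → 0: weight = 8, length = 1, mean = 8/1 ≈ 8.000
  cycle 1 → 1: weight = 7, length = 1, mean = 7/1 ≈ 7.000
  cycle 2 → 2: weight = 4, length = 1, mean = 4/1 ≈ 4.000
  cycle 0 → 1 → 0: weight = 13, length = 2, mean = 13/2 ≈ 6.500
  cycle 0 → 2 → 0: weight = 14, length = 2, mean = 14/2 ≈ 7.000
  cycle 1 → 0 → 1: weight = 13, length = 2, mean = 13/2 ≈ 6.500
Minimum mean = 4.000, attained e.g. along the cycle 2 → 2 with weight 4 and length 1. So λ(A) = 4/1 = 4.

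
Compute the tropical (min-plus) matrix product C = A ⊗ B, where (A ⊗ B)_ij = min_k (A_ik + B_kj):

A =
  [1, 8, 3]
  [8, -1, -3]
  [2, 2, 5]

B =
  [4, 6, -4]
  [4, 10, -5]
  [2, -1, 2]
A ⊗ B =
  [5, 2, -3]
  [-1, -4, -6]
  [6, 4, -3]

Apply the min-plus product entry-by-entry:
  C[0][0] = min over k of (A[0][0] + B[0][0] = 1 + 4 = 5, A[0][1] + B[1][0] = 8 + 4 = 12, A[0][2] + B[2][0] = 3 + 2 = 5) = 5 (attained at k = 0)
  C[0][1] = min over k of (A[0][0] + B[0][1] = 1 + 6 = 7, A[0][1] + B[1][1] = 8 + 10 = 18, A[0][2] + B[2][1] = 3 + -1 = 2) = 2 (attained at k = 2)
  C[0][2] = min over k of (A[0][0] + B[0][2] = 1 + -4 = -3, A[0][1] + B[1][2] = 8 + -5 = 3, A[0][2] + B[2][2] = 3 + 2 = 5) = -3 (attained at k = 0)
  C[1][0] = min over k of (A[1][0] + B[0][0] = 8 + 4 = 12, A[1][1] + B[1][0] = -1 + 4 = 3, A[1][2] + B[2][0] = -3 + 2 = -1) = -1 (attained at k = 2)
  C[1][1] = min over k of (A[1][0] + B[0][1] = 8 + 6 = 14, A[1][1] + B[1][1] = -1 + 10 = 9, A[1][2] + B[2][1] = -3 + -1 = -4) = -4 (attained at k = 2)
  C[1][2] = min over k of (A[1][0] + B[0][2] = 8 + -4 = 4, A[1][1] + B[1][2] = -1 + -5 = -6, A[1][2] + B[2][2] = -3 + 2 = -1) = -6 (attained at k = 1)
  C[2][0] = min over k of (A[2][0] + B[0][0] = 2 + 4 = 6, A[2][1] + B[1][0] = 2 + 4 = 6, A[2][2] + B[2][0] = 5 + 2 = 7) = 6 (attained at k = 0)
  C[2][1] = min over k of (A[2][0] + B[0][1] = 2 + 6 = 8, A[2][1] + B[1][1] = 2 + 10 = 12, A[2][2] + B[2][1] = 5 + -1 = 4) = 4 (attained at k = 2)
  C[2][2] = min over k of (A[2][0] + B[0][2] = 2 + -4 = -2, A[2][1] + B[1][2] = 2 + -5 = -3, A[2][2] + B[2][2] = 5 + 2 = 7) = -3 (attained at k = 1)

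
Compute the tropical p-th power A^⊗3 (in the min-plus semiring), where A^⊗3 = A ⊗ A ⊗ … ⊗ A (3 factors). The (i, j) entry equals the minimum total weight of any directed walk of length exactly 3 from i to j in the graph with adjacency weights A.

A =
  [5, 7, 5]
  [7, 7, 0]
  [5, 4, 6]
A^⊗3 =
  [12, 11, 9]
  [10, 10, 4]
  [9, 8, 10]

Each entry (A^⊗3)_ij equals the minimum over all length-3 walks i = v_0 → v_1 → … → v_3 = j of Σ_t A[v_t][v_{t+1}]. For example, for (i, j) = (0, 2) we minimise over 9 possible intermediate vertex sequences; the minimum is 9, attained along the walk 0 → 2 → 1 → 2.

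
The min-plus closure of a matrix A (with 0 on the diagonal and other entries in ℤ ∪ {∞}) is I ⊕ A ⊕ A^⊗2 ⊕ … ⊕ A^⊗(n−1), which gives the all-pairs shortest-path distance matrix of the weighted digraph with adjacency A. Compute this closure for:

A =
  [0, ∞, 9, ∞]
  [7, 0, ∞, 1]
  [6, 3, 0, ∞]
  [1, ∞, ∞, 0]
Closure =
  [0, 12, 9, 13]
  [2, 0, 11, 1]
  [5, 3, 0, 4]
  [1, 13, 10, 0]

This is the Floyd-Warshall all-pairs shortest-path computation. For each intermediate vertex k = 0, 1, …, 3, update dist[i][j] ← min(dist[i][j], dist[i][k] + dist[k][j]). The final matrix gives, for each (i, j), the minimum total weight of any directed path from i to j (possibly empty when i = j).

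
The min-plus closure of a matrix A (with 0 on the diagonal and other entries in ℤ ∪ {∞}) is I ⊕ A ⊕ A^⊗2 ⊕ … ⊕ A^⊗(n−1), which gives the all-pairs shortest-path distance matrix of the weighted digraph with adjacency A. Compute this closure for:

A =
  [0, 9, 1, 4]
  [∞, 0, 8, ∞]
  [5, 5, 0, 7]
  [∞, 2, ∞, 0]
Closure =
  [0, 6, 1, 4]
  [13, 0, 8, 15]
  [5, 5, 0, 7]
  [15, 2, 10, 0]

This is the Floyd-Warshall all-pairs shortest-path computation. For each intermediate vertex k = 0, 1, …, 3, update dist[i][j] ← min(dist[i][j], dist[i][k] + dist[k][j]). The final matrix gives, for each (i, j), the minimum total weight of any directed path from i to j (possibly empty when i = j).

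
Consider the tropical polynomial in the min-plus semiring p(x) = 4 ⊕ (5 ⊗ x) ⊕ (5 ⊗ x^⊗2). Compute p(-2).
p(-2) = 1

A tropical monomial a ⊗ x^⊗i evaluates to a + i · x. Evaluating each term at x = -2:
  Term 0 contributes 4 + 0 · -2 = 4
  Term 1 contributes 5 + 1 · -2 = 3
  Term 2 contributes 5 + 2 · -2 = 1
p(-2) = ⊕ of these = min[4, 3, 1] = 1.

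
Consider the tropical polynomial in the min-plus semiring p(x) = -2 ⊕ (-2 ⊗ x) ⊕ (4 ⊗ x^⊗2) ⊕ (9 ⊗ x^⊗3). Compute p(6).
p(6) = -2

A tropical monomial a ⊗ x^⊗i evaluates to a + i · x. Evaluating each term at x = 6:
  Term 0 contributes -2 + 0 · 6 = -2
  Term 1 contributes -2 + 1 · 6 = 4
  Term 2 contributes 4 + 2 · 6 = 16
  Term 3 contributes 9 + 3 · 6 = 27
p(6) = ⊕ of these = min[-2, 4, 16, 27] = -2.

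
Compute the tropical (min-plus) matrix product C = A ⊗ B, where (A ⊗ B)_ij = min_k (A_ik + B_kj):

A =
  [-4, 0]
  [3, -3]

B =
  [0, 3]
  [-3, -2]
A ⊗ B =
  [-4, -2]
  [-6, -5]

Apply the min-plus product entry-by-entry:
  C[0][0] = min over k of (A[0][0] + B[0][0] = -4 + 0 = -4, A[0][1] + B[1][0] = 0 + -3 = -3) = -4 (attained at k = 0)
  C[0][1] = min over k of (A[0][0] + B[0][1] = -4 + 3 = -1, A[0][1] + B[1][1] = 0 + -2 = -2) = -2 (attained at k = 1)
  C[1][0] = min over k of (A[1][0] + B[0][0] = 3 + 0 = 3, A[1][1] + B[1][0] = -3 + -3 = -6) = -6 (attained at k = 1)
  C[1][1] = min over k of (A[1][0] + B[0][1] = 3 + 3 = 6, A[1][1] + B[1][1] = -3 + -2 = -5) = -5 (attained at k = 1)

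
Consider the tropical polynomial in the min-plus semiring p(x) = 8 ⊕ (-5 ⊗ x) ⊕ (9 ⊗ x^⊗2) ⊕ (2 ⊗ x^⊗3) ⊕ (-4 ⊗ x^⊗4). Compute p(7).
p(7) = 2

A tropical monomial a ⊗ x^⊗i evaluates to a + i · x. Evaluating each term at x = 7:
  Term 0 contributes 8 + 0 · 7 = 8
  Term 1 contributes -5 + 1 · 7 = 2
  Term 2 contributes 9 + 2 · 7 = 23
  Term 3 contributes 2 + 3 · 7 = 23
  Term 4 contributes -4 + 4 · 7 = 24
p(7) = ⊕ of these = min[8, 2, 23, 23, 24] = 2.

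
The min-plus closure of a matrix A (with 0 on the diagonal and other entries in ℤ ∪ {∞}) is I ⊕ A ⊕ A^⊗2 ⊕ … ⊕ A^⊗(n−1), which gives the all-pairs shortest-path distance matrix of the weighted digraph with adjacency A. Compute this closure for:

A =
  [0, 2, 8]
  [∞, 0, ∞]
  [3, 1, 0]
Closure =
  [0, 2, 8]
  [∞, 0, ∞]
  [3, 1, 0]

This is the Floyd-Warshall all-pairs shortest-path computation. For each intermediate vertex k = 0, 1, …, 2, update dist[i][j] ← min(dist[i][j], dist[i][k] + dist[k][j]). The final matrix gives, for each (i, j), the minimum total weight of any directed path from i to j (possibly empty when i = j).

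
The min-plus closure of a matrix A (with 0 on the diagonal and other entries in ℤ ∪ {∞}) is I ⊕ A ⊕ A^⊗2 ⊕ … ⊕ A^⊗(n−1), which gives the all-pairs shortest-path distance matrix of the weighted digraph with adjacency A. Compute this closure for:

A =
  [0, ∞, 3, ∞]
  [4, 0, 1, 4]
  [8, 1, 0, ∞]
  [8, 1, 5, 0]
Closure =
  [0, 4, 3, 8]
  [4, 0, 1, 4]
  [5, 1, 0, 5]
  [5, 1, 2, 0]

This is the Floyd-Warshall all-pairs shortest-path computation. For each intermediate vertex k = 0, 1, …, 3, update dist[i][j] ← min(dist[i][j], dist[i][k] + dist[k][j]). The final matrix gives, for each (i, j), the minimum total weight of any directed path from i to j (possibly empty when i = j).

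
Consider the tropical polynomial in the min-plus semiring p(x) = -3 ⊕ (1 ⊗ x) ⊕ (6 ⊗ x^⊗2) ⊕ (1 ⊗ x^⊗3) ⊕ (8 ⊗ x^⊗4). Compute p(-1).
p(-1) = -3

A tropical monomial a ⊗ x^⊗i evaluates to a + i · x. Evaluating each term at x = -1:
  Term 0 contributes -3 + 0 · -1 = -3
  Term 1 contributes 1 + 1 · -1 = 0
  Term 2 contributes 6 + 2 · -1 = 4
  Term 3 contributes 1 + 3 · -1 = -2
  Term 4 contributes 8 + 4 · -1 = 4
p(-1) = ⊕ of these = min[-3, 0, 4, -2, 4] = -3.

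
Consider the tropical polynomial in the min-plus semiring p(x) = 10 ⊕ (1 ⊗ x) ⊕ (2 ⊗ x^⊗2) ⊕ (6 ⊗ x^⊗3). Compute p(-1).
p(-1) = 0

A tropical monomial a ⊗ x^⊗i evaluates to a + i · x. Evaluating each term at x = -1:
  Term 0 contributes 10 + 0 · -1 = 10
  Term 1 contributes 1 + 1 · -1 = 0
  Term 2 contributes 2 + 2 · -1 = 0
  Term 3 contributes 6 + 3 · -1 = 3
p(-1) = ⊕ of these = min[10, 0, 0, 3] = 0.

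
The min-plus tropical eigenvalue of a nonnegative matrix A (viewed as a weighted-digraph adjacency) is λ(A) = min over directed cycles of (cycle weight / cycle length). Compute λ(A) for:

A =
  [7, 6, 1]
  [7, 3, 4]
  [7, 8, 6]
λ(A) = 3

Enumerate directed cycles and compute their means (weight / length). Sample:
  cycle 0 → 0: weight = 7, length = 1, mean = 7/1 ≈ 7.000
  cycle 1 → 1: weight = 3, length = 1, mean = 3/1 ≈ 3.000
  cycle 2 → 2: weight = 6, length = 1, mean = 6/1 ≈ 6.000
  cycle 0 → 1 → 0: weight = 13, length = 2, mean = 13/2 ≈ 6.500
  cycle 0 → 2 → 0: weight = 8, length = 2, mean = 8/2 ≈ 4.000
  cycle 1 → 0 → 1: weight = 13, length = 2, mean = 13/2 ≈ 6.500
Minimum mean = 3.000, attained e.g. along the cycle 1 → 1 with weight 3 and length 1. So λ(A) = 3/1 = 3.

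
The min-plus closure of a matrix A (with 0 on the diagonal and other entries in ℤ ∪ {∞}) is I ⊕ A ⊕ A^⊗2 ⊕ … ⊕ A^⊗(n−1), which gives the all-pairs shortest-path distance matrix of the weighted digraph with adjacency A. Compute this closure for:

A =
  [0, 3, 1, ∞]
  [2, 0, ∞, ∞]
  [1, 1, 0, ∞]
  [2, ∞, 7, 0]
Closure =
  [0, 2, 1, ∞]
  [2, 0, 3, ∞]
  [1, 1, 0, ∞]
  [2, 4, 3, 0]

This is the Floyd-Warshall all-pairs shortest-path computation. For each intermediate vertex k = 0, 1, …, 3, update dist[i][j] ← min(dist[i][j], dist[i][k] + dist[k][j]). The final matrix gives, for each (i, j), the minimum total weight of any directed path from i to j (possibly empty when i = j).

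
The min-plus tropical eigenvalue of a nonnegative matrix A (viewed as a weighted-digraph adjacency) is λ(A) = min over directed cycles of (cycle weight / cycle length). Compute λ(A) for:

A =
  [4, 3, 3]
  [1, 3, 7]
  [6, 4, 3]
λ(A) = 2

Enumerate directed cycles and compute their means (weight / length). Sample:
  cycle 0 → 0: weight = 4, length = 1, mean = 4/1 ≈ 4.000
  cycle 1 → 1: weight = 3, length = 1, mean = 3/1 ≈ 3.000
  cycle 2 → 2: weight = 3, length = 1, mean = 3/1 ≈ 3.000
  cycle 0 → 1 → 0: weight = 4, length = 2, mean = 4/2 ≈ 2.000
  cycle 0 → 2 → 0: weight = 9, length = 2, mean = 9/2 ≈ 4.500
  cycle 1 → 0 → 1: weight = 4, length = 2, mean = 4/2 ≈ 2.000
Minimum mean = 2.000, attained e.g. along the cycle 0 → 1 → 0 with weight 4 and length 2. So λ(A) = 4/2 = 2.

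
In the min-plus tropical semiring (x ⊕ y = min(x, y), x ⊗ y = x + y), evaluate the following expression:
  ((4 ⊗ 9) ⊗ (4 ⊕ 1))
((4 ⊗ 9) ⊗ (4 ⊕ 1)) = 14

Expand innermost to outermost. Recall ⊕ takes the minimum of its arguments and ⊗ takes their sum. Working out the expression ((4 ⊗ 9) ⊗ (4 ⊕ 1)) gives 14.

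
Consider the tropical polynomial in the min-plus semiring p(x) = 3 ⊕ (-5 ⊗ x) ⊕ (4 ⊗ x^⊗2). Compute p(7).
p(7) = 2

A tropical monomial a ⊗ x^⊗i evaluates to a + i · x. Evaluating each term at x = 7:
  Term 0 contributes 3 + 0 · 7 = 3
  Term 1 contributes -5 + 1 · 7 = 2
  Term 2 contributes 4 + 2 · 7 = 18
p(7) = ⊕ of these = min[3, 2, 18] = 2.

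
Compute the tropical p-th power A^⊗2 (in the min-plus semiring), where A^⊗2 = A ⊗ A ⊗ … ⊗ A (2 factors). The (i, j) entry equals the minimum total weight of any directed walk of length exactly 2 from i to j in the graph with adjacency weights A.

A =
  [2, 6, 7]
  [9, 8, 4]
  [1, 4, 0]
A^⊗2 =
  [4, 8, 7]
  [5, 8, 4]
  [1, 4, 0]

Each entry (A^⊗2)_ij equals the minimum over all length-2 walks i = v_0 → v_1 → … → v_2 = j of Σ_t A[v_t][v_{t+1}]. For example, for (i, j) = (0, 2) we minimise over 3 possible intermediate vertex sequences; the minimum is 7, attained along the walk 0 → 2 → 2.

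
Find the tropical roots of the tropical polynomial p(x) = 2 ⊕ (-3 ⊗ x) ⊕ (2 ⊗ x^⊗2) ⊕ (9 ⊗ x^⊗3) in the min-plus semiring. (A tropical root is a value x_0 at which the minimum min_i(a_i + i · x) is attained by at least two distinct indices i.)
Roots: {-7, -5, 5}

Each tropical root is a break point of the lower envelope of the lines y = a_i + i · x (there are 4 lines, with slopes 0, 1, ..., 3). Only the lines that attain the minimum somewhere contribute to roots; other lines are dominated. Here the surviving (envelope) indices are i = 3, i = 2, i = 1, i = 0.
Intersections between consecutive envelope lines give the roots: for adjacent envelope indices i < j the intersection is x = (a_i − a_j) / (j − i). Reading off the sorted break points: {-7, -5, 5}.
Verification: at each break x_0, at least two indices attain the minimum of min_i(a_i + i · x_0).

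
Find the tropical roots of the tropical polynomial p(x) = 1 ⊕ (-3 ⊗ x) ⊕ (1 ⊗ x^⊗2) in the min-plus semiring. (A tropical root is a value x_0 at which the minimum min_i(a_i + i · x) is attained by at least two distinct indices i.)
Roots: {-4, 4}

Each tropical root is a break point of the lower envelope of the lines y = a_i + i · x (there are 3 lines, with slopes 0, 1, ..., 2). Only the lines that attain the minimum somewhere contribute to roots; other lines are dominated. Here the surviving (envelope) indices are i = 2, i = 1, i = 0.
Intersections between consecutive envelope lines give the roots: for adjacent envelope indices i < j the intersection is x = (a_i − a_j) / (j − i). Reading off the sorted break points: {-4, 4}.
Verification: at each break x_0, at least two indices attain the minimum of min_i(a_i + i · x_0).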